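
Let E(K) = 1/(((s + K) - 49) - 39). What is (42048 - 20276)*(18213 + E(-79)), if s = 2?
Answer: 65427995168/165 ≈ 3.9653e+8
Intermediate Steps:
E(K) = 1/(-86 + K) (E(K) = 1/(((2 + K) - 49) - 39) = 1/((-47 + K) - 39) = 1/(-86 + K))
(42048 - 20276)*(18213 + E(-79)) = (42048 - 20276)*(18213 + 1/(-86 - 79)) = 21772*(18213 + 1/(-165)) = 21772*(18213 - 1/165) = 21772*(3005144/165) = 65427995168/165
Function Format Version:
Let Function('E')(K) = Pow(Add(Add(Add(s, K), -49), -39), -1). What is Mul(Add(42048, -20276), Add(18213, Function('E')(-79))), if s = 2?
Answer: Rational(65427995168, 165) ≈ 3.9653e+8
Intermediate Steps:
Function('E')(K) = Pow(Add(-86, K), -1) (Function('E')(K) = Pow(Add(Add(Add(2, K), -49), -39), -1) = Pow(Add(Add(-47, K), -39), -1) = Pow(Add(-86, K), -1))
Mul(Add(42048, -20276), Add(18213, Function('E')(-79))) = Mul(Add(42048, -20276), Add(18213, Pow(Add(-86, -79), -1))) = Mul(21772, Add(18213, Pow(-165, -1))) = Mul(21772, Add(18213, Rational(-1, 165))) = Mul(21772, Rational(3005144, 165)) = Rational(65427995168, 165)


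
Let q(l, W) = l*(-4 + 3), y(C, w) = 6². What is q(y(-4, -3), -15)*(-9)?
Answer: 324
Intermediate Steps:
y(C, w) = 36
q(l, W) = -l (q(l, W) = l*(-1) = -l)
q(y(-4, -3), -15)*(-9) = -1*36*(-9) = -36*(-9) = 324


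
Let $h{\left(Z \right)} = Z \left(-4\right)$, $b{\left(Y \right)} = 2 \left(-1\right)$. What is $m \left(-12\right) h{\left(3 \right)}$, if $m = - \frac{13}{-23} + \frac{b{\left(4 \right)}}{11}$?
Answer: $\frac{13968}{253} \approx 55.209$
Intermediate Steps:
$b{\left(Y \right)} = -2$
$h{\left(Z \right)} = - 4 Z$
$m = \frac{97}{253}$ ($m = - \frac{13}{-23} - \frac{2}{11} = \left(-13\right) \left(- \frac{1}{23}\right) - \frac{2}{11} = \frac{13}{23} - \frac{2}{11} = \frac{97}{253} \approx 0.3834$)
$m \left(-12\right) h{\left(3 \right)} = \frac{97}{253} \left(-12\right) \left(\left(-4\right) 3\right) = \left(- \frac{1164}{253}\right) \left(-12\right) = \frac{13968}{253}$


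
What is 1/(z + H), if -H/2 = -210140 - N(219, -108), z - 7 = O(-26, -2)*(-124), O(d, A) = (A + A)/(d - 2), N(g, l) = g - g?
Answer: 7/2941885 ≈ 2.3794e-6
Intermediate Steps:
N(g, l) = 0
O(d, A) = 2*A/(-2 + d) (O(d, A) = (2*A)/(-2 + d) = 2*A/(-2 + d))
z = -75/7 (z = 7 + (2*(-2)/(-2 - 26))*(-124) = 7 + (2*(-2)/(-28))*(-124) = 7 + (2*(-2)*(-1/28))*(-124) = 7 + (1/7)*(-124) = 7 - 124/7 = -75/7 ≈ -10.714)
H = 420280 (H = -2*(-210140 - 1*0) = -2*(-210140 + 0) = -2*(-210140) = 420280)
1/(z + H) = 1/(-75/7 + 420280) = 1/(2941885/7) = 7/2941885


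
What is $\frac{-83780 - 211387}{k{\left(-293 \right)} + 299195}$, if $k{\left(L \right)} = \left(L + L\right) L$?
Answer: $- \frac{295167}{470893} \approx -0.62682$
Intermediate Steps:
$k{\left(L \right)} = 2 L^{2}$ ($k{\left(L \right)} = 2 L L = 2 L^{2}$)
$\frac{-83780 - 211387}{k{\left(-293 \right)} + 299195} = \frac{-83780 - 211387}{2 \left(-293\right)^{2} + 299195} = - \frac{295167}{2 \cdot 85849 + 299195} = - \frac{295167}{171698 + 299195} = - \frac{295167}{470893}$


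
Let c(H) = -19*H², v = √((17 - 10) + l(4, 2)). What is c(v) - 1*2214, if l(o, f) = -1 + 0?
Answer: -2328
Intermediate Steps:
l(o, f) = -1
v = √6 (v = √((17 - 10) - 1) = √(7 - 1) = √6 ≈ 2.4495)
c(v) - 1*2214 = -19*(√6)² - 1*2214 = -19*6 - 2214 = -114 - 2214 = -2328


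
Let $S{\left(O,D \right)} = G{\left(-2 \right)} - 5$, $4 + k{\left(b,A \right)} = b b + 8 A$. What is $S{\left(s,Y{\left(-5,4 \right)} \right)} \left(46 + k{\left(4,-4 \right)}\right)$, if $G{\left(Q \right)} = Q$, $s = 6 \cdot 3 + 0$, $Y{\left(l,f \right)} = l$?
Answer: $-182$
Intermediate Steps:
$s = 18$ ($s = 18 + 0 = 18$)
$k{\left(b,A \right)} = -4 + b^{2} + 8 A$ ($k{\left(b,A \right)} = -4 + \left(b b + 8 A\right) = -4 + \left(b^{2} + 8 A\right) = -4 + b^{2} + 8 A$)
$S{\left(O,D \right)} = -7$ ($S{\left(O,D \right)} = -2 - 5 = -7$)
$S{\left(s,Y{\left(-5,4 \right)} \right)} \left(46 + k{\left(4,-4 \right)}\right) = - 7 \left(46 + \left(-4 + 4^{2} + 8 \left(-4\right)\right)\right) = - 7 \left(46 - 20\right) = \left(-7\right) 26 = -182$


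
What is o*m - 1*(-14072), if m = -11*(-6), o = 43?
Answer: 16910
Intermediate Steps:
m = 66
o*m - 1*(-14072) = 43*66 - 1*(-14072) = 2838 + 14072 = 16910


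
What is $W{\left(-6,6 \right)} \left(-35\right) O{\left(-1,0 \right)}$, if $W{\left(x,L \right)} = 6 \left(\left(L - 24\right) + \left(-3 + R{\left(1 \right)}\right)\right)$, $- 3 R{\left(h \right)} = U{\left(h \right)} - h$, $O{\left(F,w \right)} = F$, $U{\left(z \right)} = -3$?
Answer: $-4130$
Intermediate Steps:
$R{\left(h \right)} = 1 + \frac{h}{3}$ ($R{\left(h \right)} = - \frac{-3 - h}{3} = 1 + \frac{h}{3}$)
$W{\left(x,L \right)} = -154 + 6 L$ ($W{\left(x,L \right)} = 6 \left(\left(L - 24\right) + \left(-3 + \left(1 + \frac{1}{3} \cdot 1\right)\right)\right) = 6 \left(\left(L - 24\right) + \left(-3 + \left(1 + \frac{1}{3}\right)\right)\right) = 6 \left(\left(-24 + L\right) + \left(-3 + \frac{4}{3}\right)\right) = 6 \left(\left(-24 + L\right) - \frac{5}{3}\right) = 6 \left(- \frac{77}{3} + L\right) = -154 + 6 L$)
$W{\left(-6,6 \right)} \left(-35\right) O{\left(-1,0 \right)} = \left(-154 + 6 \cdot 6\right) \left(-35\right) \left(-1\right) = \left(-154 + 36\right) \left(-35\right) \left(-1\right) = \left(-118\right) \left(-35\right) \left(-1\right) = 4130 \left(-1\right) = -4130$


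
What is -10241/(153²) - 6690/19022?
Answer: -175705256/222642999 ≈ -0.78918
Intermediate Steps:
-10241/(153²) - 6690/19022 = -10241/23409 - 6690*1/19022 = -10241*1/23409 - 3345/9511 = -10241/23409 - 3345/9511 = -175705256/222642999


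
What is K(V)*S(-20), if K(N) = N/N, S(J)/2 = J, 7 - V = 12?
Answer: -40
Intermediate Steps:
V = -5 (V = 7 - 1*12 = 7 - 12 = -5)
S(J) = 2*J
K(N) = 1
K(V)*S(-20) = 1*(2*(-20)) = 1*(-40) = -40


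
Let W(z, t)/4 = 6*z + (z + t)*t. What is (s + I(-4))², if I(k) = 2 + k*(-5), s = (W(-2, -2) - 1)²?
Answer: 96721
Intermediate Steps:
W(z, t) = 24*z + 4*t*(t + z) (W(z, t) = 4*(6*z + (z + t)*t) = 4*(6*z + (t + z)*t) = 4*(6*z + t*(t + z)) = 24*z + 4*t*(t + z))
s = 289 (s = ((4*(-2)² + 24*(-2) + 4*(-2)*(-2)) - 1)² = ((4*4 - 48 + 16) - 1)² = ((16 - 48 + 16) - 1)² = (-16 - 1)² = (-17)² = 289)
I(k) = 2 - 5*k
(s + I(-4))² = (289 + (2 - 5*(-4)))² = (289 + (2 + 20))² = (289 + 22)² = 311² = 96721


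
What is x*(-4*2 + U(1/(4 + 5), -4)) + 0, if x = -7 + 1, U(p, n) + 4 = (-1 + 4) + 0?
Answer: 54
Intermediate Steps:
U(p, n) = -1 (U(p, n) = -4 + ((-1 + 4) + 0) = -4 + (3 + 0) = -4 + 3 = -1)
x = -6
x*(-4*2 + U(1/(4 + 5), -4)) + 0 = -6*(-4*2 - 1) + 0 = -6*(-8 - 1) + 0 = -6*(-9) + 0 = 54 + 0 = 54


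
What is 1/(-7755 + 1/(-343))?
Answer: -343/2659966 ≈ -0.00012895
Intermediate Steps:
1/(-7755 + 1/(-343)) = 1/(-7755 - 1/343) = 1/(-2659966/343) = -343/2659966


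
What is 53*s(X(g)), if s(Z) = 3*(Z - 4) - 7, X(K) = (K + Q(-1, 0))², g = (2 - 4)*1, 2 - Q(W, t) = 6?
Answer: 4717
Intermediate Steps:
Q(W, t) = -4 (Q(W, t) = 2 - 1*6 = 2 - 6 = -4)
g = -2 (g = -2*1 = -2)
X(K) = (-4 + K)² (X(K) = (K - 4)² = (-4 + K)²)
s(Z) = -19 + 3*Z (s(Z) = 3*(-4 + Z) - 7 = (-12 + 3*Z) - 7 = -19 + 3*Z)
53*s(X(g)) = 53*(-19 + 3*(-4 - 2)²) = 53*(-19 + 3*(-6)²) = 53*(-19 + 3*36) = 53*(-19 + 108) = 53*89 = 4717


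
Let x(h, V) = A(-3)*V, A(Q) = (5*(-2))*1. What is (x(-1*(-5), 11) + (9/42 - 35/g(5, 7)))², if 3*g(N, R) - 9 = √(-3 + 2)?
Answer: 4848075199/329476 - 522240*I/1681 ≈ 14715.0 - 310.67*I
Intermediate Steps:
A(Q) = -10 (A(Q) = -10*1 = -10)
x(h, V) = -10*V
g(N, R) = 3 + I/3 (g(N, R) = 3 + √(-3 + 2)/3 = 3 + √(-1)/3 = 3 + I/3)
(x(-1*(-5), 11) + (9/42 - 35/g(5, 7)))² = (-10*11 + (9/42 - 35*9*(3 - I/3)/82))² = (-110 + (9*(1/42) - 315*(3 - I/3)/82))² = (-110 + (3/14 - 315*(3 - I/3)/82))² = (-1537/14 - 315*(3 - I/3)/82)²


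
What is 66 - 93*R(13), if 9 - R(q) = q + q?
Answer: 1647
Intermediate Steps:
R(q) = 9 - 2*q (R(q) = 9 - (q + q) = 9 - 2*q)
66 - 93*R(13) = 66 - 93*(9 - 2*13) = 66 - 93*(9 - 26) = 66 - 93*(-17) = 66 + 1581 = 1647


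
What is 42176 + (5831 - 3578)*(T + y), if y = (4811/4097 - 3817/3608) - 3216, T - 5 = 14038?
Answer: 1931590773377/79048 ≈ 2.4436e+7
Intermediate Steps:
T = 14043 (T = 5 + 14038 = 14043)
y = -254209171/79048 (y = (4811*(1/4097) - 3817*1/3608) - 3216 = (283/241 - 347/328) - 3216 = 9197/79048 - 3216 = -254209171/79048 ≈ -3215.9)
42176 + (5831 - 3578)*(T + y) = 42176 + (5831 - 3578)*(14043 - 254209171/79048) = 42176 + 2253*(855861893/79048) = 42176 + 1928256844929/79048 = 1931590773377/79048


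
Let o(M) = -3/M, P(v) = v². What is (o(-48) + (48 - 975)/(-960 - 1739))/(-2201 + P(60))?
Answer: 17531/60414416 ≈ 0.00029018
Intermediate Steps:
(o(-48) + (48 - 975)/(-960 - 1739))/(-2201 + P(60)) = (-3/(-48) + (48 - 975)/(-960 - 1739))/(-2201 + 60²) = (-3*(-1/48) - 927/(-2699))/(-2201 + 3600) = (1/16 - 927*(-1/2699))/1399 = (1/16 + 927/2699)*(1/1399) = (17531/43184)*(1/1399) = 17531/60414416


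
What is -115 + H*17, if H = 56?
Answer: 837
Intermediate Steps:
-115 + H*17 = -115 + 56*17 = -115 + 952 = 837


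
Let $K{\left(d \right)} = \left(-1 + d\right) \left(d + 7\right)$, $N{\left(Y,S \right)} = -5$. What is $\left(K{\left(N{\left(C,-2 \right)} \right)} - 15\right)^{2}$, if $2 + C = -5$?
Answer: $729$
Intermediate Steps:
$C = -7$ ($C = -2 - 5 = -7$)
$K{\left(d \right)} = \left(-1 + d\right) \left(7 + d\right)$
$\left(K{\left(N{\left(C,-2 \right)} \right)} - 15\right)^{2} = \left(\left(-7 + \left(-5\right)^{2} + 6 \left(-5\right)\right) - 15\right)^{2} = \left(\left(-7 + 25 - 30\right) - 15\right)^{2} = \left(-12 - 15\right)^{2} = \left(-27\right)^{2} = 729$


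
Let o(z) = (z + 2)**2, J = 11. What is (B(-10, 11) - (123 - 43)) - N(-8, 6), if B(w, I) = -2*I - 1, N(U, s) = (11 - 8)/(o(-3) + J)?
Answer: -413/4 ≈ -103.25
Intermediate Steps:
o(z) = (2 + z)**2
N(U, s) = 1/4 (N(U, s) = (11 - 8)/((2 - 3)**2 + 11) = 3/((-1)**2 + 11) = 3/(1 + 11) = 3/12 = 3*(1/12) = 1/4)
B(w, I) = -1 - 2*I
(B(-10, 11) - (123 - 43)) - N(-8, 6) = ((-1 - 2*11) - (123 - 43)) - 1*1/4 = ((-1 - 22) - 1*80) - 1/4 = (-23 - 80) - 1/4 = -103 - 1/4 = -413/4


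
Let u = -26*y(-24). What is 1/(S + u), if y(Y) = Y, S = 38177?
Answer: 1/38801 ≈ 2.5773e-5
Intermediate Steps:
u = 624 (u = -26*(-24) = 624)
1/(S + u) = 1/(38177 + 624) = 1/38801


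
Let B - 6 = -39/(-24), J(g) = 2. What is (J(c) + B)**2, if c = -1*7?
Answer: 5929/64 ≈ 92.641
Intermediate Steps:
c = -7
B = 61/8 (B = 6 - 39/(-24) = 6 - 39*(-1/24) = 6 + 13/8 = 61/8 ≈ 7.6250)
(J(c) + B)**2 = (2 + 61/8)**2 = (77/8)**2 = 5929/64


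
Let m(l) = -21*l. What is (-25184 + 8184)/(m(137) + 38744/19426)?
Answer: 165121000/27924929 ≈ 5.9130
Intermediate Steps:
(-25184 + 8184)/(m(137) + 38744/19426) = (-25184 + 8184)/(-21*137 + 38744/19426) = -17000/(-2877 + 38744*(1/19426)) = -17000/(-2877 + 19372/9713) = -17000/(-27924929/9713) = -17000*(-9713/27924929) = 165121000/27924929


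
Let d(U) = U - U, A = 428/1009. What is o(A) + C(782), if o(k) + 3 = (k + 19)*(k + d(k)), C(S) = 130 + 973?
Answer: 1128277472/1018081 ≈ 1108.2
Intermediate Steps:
C(S) = 1103
A = 428/1009 (A = 428*(1/1009) = 428/1009 ≈ 0.42418)
d(U) = 0
o(k) = -3 + k*(19 + k) (o(k) = -3 + (k + 19)*(k + 0) = -3 + (19 + k)*k = -3 + k*(19 + k))
o(A) + C(782) = (-3 + (428/1009)**2 + 19*(428/1009)) + 1103 = (-3 + 183184/1018081 + 8132/1009) + 1103 = 5334129/1018081 + 1103 = 1128277472/1018081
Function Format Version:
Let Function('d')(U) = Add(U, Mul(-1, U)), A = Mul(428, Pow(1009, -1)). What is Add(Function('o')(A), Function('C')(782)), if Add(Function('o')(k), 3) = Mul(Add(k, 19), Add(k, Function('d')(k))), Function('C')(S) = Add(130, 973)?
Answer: Rational(1128277472, 1018081) ≈ 1108.2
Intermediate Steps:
Function('C')(S) = 1103
A = Rational(428, 1009) (A = Mul(428, Rational(1, 1009)) = Rational(428, 1009) ≈ 0.42418)
Function('d')(U) = 0
Function('o')(k) = Add(-3, Mul(k, Add(19, k))) (Function('o')(k) = Add(-3, Mul(Add(k, 19), Add(k, 0))) = Add(-3, Mul(Add(19, k), k)) = Add(-3, Mul(k, Add(19, k))))
Add(Function('o')(A), Function('C')(782)) = Add(Add(-3, Pow(Rational(428, 1009), 2), Mul(19, Rational(428, 1009))), 1103) = Add(Add(-3, Rational(183184, 1018081), Rational(8132, 1009)), 1103) = Add(Rational(5334129, 1018081), 1103) = Rational(1128277472, 1018081)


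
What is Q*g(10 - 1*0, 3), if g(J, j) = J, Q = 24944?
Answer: 249440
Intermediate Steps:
Q*g(10 - 1*0, 3) = 24944*(10 - 1*0) = 24944*(10 + 0) = 24944*10 = 249440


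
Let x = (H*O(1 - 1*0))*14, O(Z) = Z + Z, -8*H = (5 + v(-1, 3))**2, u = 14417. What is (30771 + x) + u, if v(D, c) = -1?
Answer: 45132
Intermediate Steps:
H = -2 (H = -(5 - 1)**2/8 = -1/8*4**2 = -1/8*16 = -2)
O(Z) = 2*Z
x = -56 (x = -4*(1 - 1*0)*14 = -4*(1 + 0)*14 = -4*14 = -56)
(30771 + x) + u = (30771 - 56) + 14417 = 30715 + 14417 = 45132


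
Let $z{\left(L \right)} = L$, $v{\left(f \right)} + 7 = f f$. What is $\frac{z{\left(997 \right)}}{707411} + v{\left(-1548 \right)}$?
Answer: $\frac{1695166858064}{707411} \approx 2.3963 \cdot 10^{6}$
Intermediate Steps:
$v{\left(f \right)} = -7 + f^{2}$ ($v{\left(f \right)} = -7 + f f = -7 + f^{2}$)
$\frac{z{\left(997 \right)}}{707411} + v{\left(-1548 \right)} = \frac{997}{707411} - \left(7 - \left(-1548\right)^{2}\right) = 997 \cdot \frac{1}{707411} + \left(-7 + 2396304\right) = \frac{997}{707411} + 2396297 = \frac{1695166858064}{707411}$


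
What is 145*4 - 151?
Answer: 429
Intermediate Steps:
145*4 - 151 = 580 - 151 = 429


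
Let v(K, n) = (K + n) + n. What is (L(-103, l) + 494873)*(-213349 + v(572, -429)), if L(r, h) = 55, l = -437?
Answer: -105733943280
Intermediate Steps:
v(K, n) = K + 2*n
(L(-103, l) + 494873)*(-213349 + v(572, -429)) = (55 + 494873)*(-213349 + (572 + 2*(-429))) = 494928*(-213349 + (572 - 858)) = 494928*(-213349 - 286) = 494928*(-213635) = -105733943280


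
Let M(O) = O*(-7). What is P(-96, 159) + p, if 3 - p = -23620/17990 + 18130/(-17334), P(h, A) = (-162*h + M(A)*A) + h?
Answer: -2518185135575/15591933 ≈ -1.6151e+5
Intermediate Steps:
M(O) = -7*O
P(h, A) = -161*h - 7*A² (P(h, A) = (-162*h + (-7*A)*A) + h = (-162*h - 7*A²) + h = -161*h - 7*A²)
p = 83555188/15591933 (p = 3 - (-23620/17990 + 18130/(-17334)) = 3 - (-23620*1/17990 + 18130*(-1/17334)) = 3 - (-2362/1799 - 9065/8667) = 3 - 1*(-36779389/15591933) = 3 + 36779389/15591933 = 83555188/15591933 ≈ 5.3589)
P(-96, 159) + p = (-161*(-96) - 7*159²) + 83555188/15591933 = (15456 - 7*25281) + 83555188/15591933 = (15456 - 176967) + 83555188/15591933 = -161511 + 83555188/15591933 = -2518185135575/15591933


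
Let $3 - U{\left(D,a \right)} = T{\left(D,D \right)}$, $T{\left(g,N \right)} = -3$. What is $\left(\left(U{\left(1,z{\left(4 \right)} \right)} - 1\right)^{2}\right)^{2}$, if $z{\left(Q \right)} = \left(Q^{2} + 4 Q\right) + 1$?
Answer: $625$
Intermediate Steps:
$z{\left(Q \right)} = 1 + Q^{2} + 4 Q$
$U{\left(D,a \right)} = 6$ ($U{\left(D,a \right)} = 3 - -3 = 3 + 3 = 6$)
$\left(\left(U{\left(1,z{\left(4 \right)} \right)} - 1\right)^{2}\right)^{2} = \left(\left(6 - 1\right)^{2}\right)^{2} = \left(5^{2}\right)^{2} = 25^{2} = 625$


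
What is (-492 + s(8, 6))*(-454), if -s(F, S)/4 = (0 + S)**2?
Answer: 288744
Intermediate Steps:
s(F, S) = -4*S**2 (s(F, S) = -4*(0 + S)**2 = -4*S**2)
(-492 + s(8, 6))*(-454) = (-492 - 4*6**2)*(-454) = (-492 - 4*36)*(-454) = (-492 - 144)*(-454) = -636*(-454) = 288744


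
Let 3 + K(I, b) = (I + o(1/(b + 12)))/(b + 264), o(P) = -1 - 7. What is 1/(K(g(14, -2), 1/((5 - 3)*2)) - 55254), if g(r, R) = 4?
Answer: -1057/58406665 ≈ -1.8097e-5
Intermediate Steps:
o(P) = -8
K(I, b) = -3 + (-8 + I)/(264 + b) (K(I, b) = -3 + (I - 8)/(b + 264) = -3 + (-8 + I)/(264 + b))
1/(K(g(14, -2), 1/((5 - 3)*2)) - 55254) = 1/((-800 + 4 - 3*1/(2*(5 - 3)))/(264 + 1/((5 - 3)*2)) - 55254) = 1/((-800 + 4 - 3/(2*2))/(264 + 1/(2*2)) - 55254) = 1/((-800 + 4 - 3/4)/(264 + 1/4) - 55254) = 1/((-800 + 4 - 3*¼)/(264 + ¼) - 55254) = 1/((-800 + 4 - ¾)/(1057/4) - 55254) = 1/((4/1057)*(-3187/4) - 55254) = 1/(-3187/1057 - 55254) = 1/(-58406665/1057) = -1057/58406665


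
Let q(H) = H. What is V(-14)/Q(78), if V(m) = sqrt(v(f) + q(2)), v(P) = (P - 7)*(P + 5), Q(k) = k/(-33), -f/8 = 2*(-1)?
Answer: -11*sqrt(191)/26 ≈ -5.8470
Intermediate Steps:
f = 16 (f = -16*(-1) = -8*(-2) = 16)
Q(k) = -k/33 (Q(k) = k*(-1/33) = -k/33)
v(P) = (-7 + P)*(5 + P)
V(m) = sqrt(191) (V(m) = sqrt((-35 + 16**2 - 2*16) + 2) = sqrt((-35 + 256 - 32) + 2) = sqrt(189 + 2) = sqrt(191))
V(-14)/Q(78) = sqrt(191)/((-1/33*78)) = sqrt(191)/(-26/11) = sqrt(191)*(-11/26) = -11*sqrt(191)/26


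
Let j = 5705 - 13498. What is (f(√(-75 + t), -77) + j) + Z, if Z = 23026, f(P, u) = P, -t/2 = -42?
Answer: 15236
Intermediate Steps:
t = 84 (t = -2*(-42) = 84)
j = -7793
(f(√(-75 + t), -77) + j) + Z = (√(-75 + 84) - 7793) + 23026 = (√9 - 7793) + 23026 = (3 - 7793) + 23026 = -7790 + 23026 = 15236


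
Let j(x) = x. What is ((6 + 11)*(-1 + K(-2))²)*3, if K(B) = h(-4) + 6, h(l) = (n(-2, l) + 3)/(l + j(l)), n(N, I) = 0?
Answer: 69819/64 ≈ 1090.9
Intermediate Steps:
h(l) = 3/(2*l) (h(l) = (0 + 3)/(l + l) = 3/((2*l)) = 3*(1/(2*l)) = 3/(2*l))
K(B) = 45/8 (K(B) = (3/2)/(-4) + 6 = (3/2)*(-¼) + 6 = -3/8 + 6 = 45/8)
((6 + 11)*(-1 + K(-2))²)*3 = ((6 + 11)*(-1 + 45/8)²)*3 = (17*(37/8)²)*3 = (17*(1369/64))*3 = (23273/64)*3 = 69819/64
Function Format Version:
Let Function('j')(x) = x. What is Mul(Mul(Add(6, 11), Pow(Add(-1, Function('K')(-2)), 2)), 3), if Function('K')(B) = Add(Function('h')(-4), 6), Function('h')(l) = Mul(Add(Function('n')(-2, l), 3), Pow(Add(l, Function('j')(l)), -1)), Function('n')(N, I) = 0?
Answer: Rational(69819, 64) ≈ 1090.9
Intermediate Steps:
Function('h')(l) = Mul(Rational(3, 2), Pow(l, -1)) (Function('h')(l) = Mul(Add(0, 3), Pow(Add(l, l), -1)) = Mul(3, Pow(Mul(2, l), -1)) = Mul(3, Mul(Rational(1, 2), Pow(l, -1))) = Mul(Rational(3, 2), Pow(l, -1)))
Function('K')(B) = Rational(45, 8) (Function('K')(B) = Add(Mul(Rational(3, 2), Pow(-4, -1)), 6) = Add(Mul(Rational(3, 2), Rational(-1, 4)), 6) = Add(Rational(-3, 8), 6) = Rational(45, 8))
Mul(Mul(Add(6, 11), Pow(Add(-1, Function('K')(-2)), 2)), 3) = Mul(Mul(Add(6, 11), Pow(Add(-1, Rational(45, 8)), 2)), 3) = Mul(Mul(17, Pow(Rational(37, 8), 2)), 3) = Mul(Mul(17, Rational(1369, 64)), 3) = Mul(Rational(23273, 64), 3) = Rational(69819, 64)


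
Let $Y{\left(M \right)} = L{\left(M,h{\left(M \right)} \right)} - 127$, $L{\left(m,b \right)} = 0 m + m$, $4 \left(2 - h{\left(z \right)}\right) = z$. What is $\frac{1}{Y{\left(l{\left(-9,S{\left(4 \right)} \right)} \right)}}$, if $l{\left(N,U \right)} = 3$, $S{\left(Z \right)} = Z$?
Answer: $- \frac{1}{124} \approx -0.0080645$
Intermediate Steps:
$h{\left(z \right)} = 2 - \frac{z}{4}$
$L{\left(m,b \right)} = m$ ($L{\left(m,b \right)} = 0 + m = m$)
$Y{\left(M \right)} = -127 + M$ ($Y{\left(M \right)} = M - 127 = -127 + M$)
$\frac{1}{Y{\left(l{\left(-9,S{\left(4 \right)} \right)} \right)}} = \frac{1}{-127 + 3} = \frac{1}{-124} = - \frac{1}{124}$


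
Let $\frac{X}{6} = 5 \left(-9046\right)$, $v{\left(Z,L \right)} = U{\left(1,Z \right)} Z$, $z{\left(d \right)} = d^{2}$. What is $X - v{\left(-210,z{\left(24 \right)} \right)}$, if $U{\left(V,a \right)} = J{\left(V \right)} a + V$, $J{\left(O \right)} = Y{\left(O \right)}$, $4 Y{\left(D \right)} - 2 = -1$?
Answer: $-282195$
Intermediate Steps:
$Y{\left(D \right)} = \frac{1}{4}$ ($Y{\left(D \right)} = \frac{1}{2} + \frac{1}{4} \left(-1\right) = \frac{1}{2} - \frac{1}{4} = \frac{1}{4}$)
$J{\left(O \right)} = \frac{1}{4}$
$U{\left(V,a \right)} = V + \frac{a}{4}$ ($U{\left(V,a \right)} = \frac{a}{4} + V = V + \frac{a}{4}$)
$v{\left(Z,L \right)} = Z \left(1 + \frac{Z}{4}\right)$ ($v{\left(Z,L \right)} = \left(1 + \frac{Z}{4}\right) Z = Z \left(1 + \frac{Z}{4}\right)$)
$X = -271380$ ($X = 6 \cdot 5 \left(-9046\right) = 6 \left(-45230\right) = -271380$)
$X - v{\left(-210,z{\left(24 \right)} \right)} = -271380 - \frac{1}{4} \left(-210\right) \left(4 - 210\right) = -271380 - \frac{1}{4} \left(-210\right) \left(-206\right) = -271380 - 10815 = -282195$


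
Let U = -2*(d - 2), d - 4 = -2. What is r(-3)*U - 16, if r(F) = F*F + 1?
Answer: -16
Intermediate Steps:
d = 2 (d = 4 - 2 = 2)
r(F) = 1 + F**2 (r(F) = F**2 + 1 = 1 + F**2)
U = 0 (U = -2*(2 - 2) = -2*0 = 0)
r(-3)*U - 16 = (1 + (-3)**2)*0 - 16 = (1 + 9)*0 - 16 = 10*0 - 16 = 0 - 16 = -16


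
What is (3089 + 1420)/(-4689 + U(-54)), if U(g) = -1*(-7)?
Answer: -4509/4682 ≈ -0.96305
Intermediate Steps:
U(g) = 7
(3089 + 1420)/(-4689 + U(-54)) = (3089 + 1420)/(-4689 + 7) = 4509/(-4682) = 4509*(-1/4682) = -4509/4682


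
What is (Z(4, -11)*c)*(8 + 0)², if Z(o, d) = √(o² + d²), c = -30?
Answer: -1920*√137 ≈ -22473.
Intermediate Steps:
Z(o, d) = √(d² + o²)
(Z(4, -11)*c)*(8 + 0)² = (√((-11)² + 4²)*(-30))*(8 + 0)² = (√(121 + 16)*(-30))*8² = (√137*(-30))*64 = -30*√137*64 = -1920*√137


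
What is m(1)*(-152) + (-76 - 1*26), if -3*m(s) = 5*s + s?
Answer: 202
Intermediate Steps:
m(s) = -2*s (m(s) = -(5*s + s)/3 = -2*s)
m(1)*(-152) + (-76 - 1*26) = -2*1*(-152) + (-76 - 1*26) = -2*(-152) + (-76 - 26) = 304 - 102 = 202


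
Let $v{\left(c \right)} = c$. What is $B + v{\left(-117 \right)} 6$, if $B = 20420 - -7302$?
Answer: $27020$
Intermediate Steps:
$B = 27722$ ($B = 20420 + 7302 = 27722$)
$B + v{\left(-117 \right)} 6 = 27722 - 702 = 27020$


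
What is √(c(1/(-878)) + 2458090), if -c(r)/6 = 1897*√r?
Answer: √(473725562890 - 2498349*I*√878)/439 ≈ 1567.8 - 0.1225*I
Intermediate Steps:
c(r) = -11382*√r
√(c(1/(-878)) + 2458090) = √(-11382*I*√878/878 + 2458090) = √(-5691*I*√878/439 + 2458090) = √(2458090 - 5691*I*√878/439)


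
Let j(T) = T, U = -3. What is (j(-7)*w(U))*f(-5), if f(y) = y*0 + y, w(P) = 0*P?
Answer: 0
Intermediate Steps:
w(P) = 0
f(y) = y (f(y) = 0 + y = y)
(j(-7)*w(U))*f(-5) = -7*0*(-5) = 0*(-5) = 0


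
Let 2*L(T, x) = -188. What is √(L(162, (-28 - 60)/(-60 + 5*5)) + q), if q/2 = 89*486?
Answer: √86414 ≈ 293.96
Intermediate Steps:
L(T, x) = -94 (L(T, x) = (½)*(-188) = -94)
q = 86508 (q = 2*(89*486) = 2*43254 = 86508)
√(L(162, (-28 - 60)/(-60 + 5*5)) + q) = √(-94 + 86508) = √86414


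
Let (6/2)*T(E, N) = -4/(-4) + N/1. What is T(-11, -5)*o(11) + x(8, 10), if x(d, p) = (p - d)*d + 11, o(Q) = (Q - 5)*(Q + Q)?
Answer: -149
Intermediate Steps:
o(Q) = 2*Q*(-5 + Q) (o(Q) = (-5 + Q)*(2*Q) = 2*Q*(-5 + Q))
x(d, p) = 11 + d*(p - d) (x(d, p) = d*(p - d) + 11 = 11 + d*(p - d))
T(E, N) = 1/3 + N/3 (T(E, N) = (-4/(-4) + N/1)/3 = (-4*(-1/4) + N*1)/3 = (1 + N)/3 = 1/3 + N/3)
T(-11, -5)*o(11) + x(8, 10) = (1/3 + (1/3)*(-5))*(2*11*(-5 + 11)) + (11 - 1*8**2 + 8*10) = (1/3 - 5/3)*(2*11*6) + (11 - 1*64 + 80) = -4/3*132 + (11 - 64 + 80) = -176 + 27 = -149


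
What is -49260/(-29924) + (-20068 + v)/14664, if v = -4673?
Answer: -1500087/36567128 ≈ -0.041023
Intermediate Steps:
-49260/(-29924) + (-20068 + v)/14664 = -49260/(-29924) + (-20068 - 4673)/14664 = -49260*(-1/29924) - 24741*1/14664 = 12315/7481 - 8247/4888 = -1500087/36567128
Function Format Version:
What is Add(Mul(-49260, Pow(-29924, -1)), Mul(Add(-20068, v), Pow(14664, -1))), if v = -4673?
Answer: Rational(-1500087, 36567128) ≈ -0.041023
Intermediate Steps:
Add(Mul(-49260, Pow(-29924, -1)), Mul(Add(-20068, v), Pow(14664, -1))) = Add(Mul(-49260, Pow(-29924, -1)), Mul(Add(-20068, -4673), Pow(14664, -1))) = Add(Mul(-49260, Rational(-1, 29924)), Mul(-24741, Rational(1, 14664))) = Add(Rational(12315, 7481), Rational(-8247, 4888)) = Rational(-1500087, 36567128)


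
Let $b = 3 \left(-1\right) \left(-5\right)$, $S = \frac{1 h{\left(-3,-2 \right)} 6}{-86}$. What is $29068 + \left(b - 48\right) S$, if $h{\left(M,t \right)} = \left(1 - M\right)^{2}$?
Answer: $\frac{1251508}{43} \approx 29105.0$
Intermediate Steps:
$S = - \frac{48}{43}$ ($S = \frac{1 \left(-1 - 3\right)^{2} \cdot 6}{-86} = 1 \left(-4\right)^{2} \cdot 6 \left(- \frac{1}{86}\right) = 1 \cdot 16 \cdot 6 \left(- \frac{1}{86}\right) = 16 \cdot 6 \left(- \frac{1}{86}\right) = 96 \left(- \frac{1}{86}\right) = - \frac{48}{43} \approx -1.1163$)
$b = 15$ ($b = \left(-3\right) \left(-5\right) = 15$)
$29068 + \left(b - 48\right) S = 29068 + \left(15 - 48\right) \left(- \frac{48}{43}\right) = 29068 - - \frac{1584}{43} = 29068 + \frac{1584}{43} = \frac{1251508}{43}$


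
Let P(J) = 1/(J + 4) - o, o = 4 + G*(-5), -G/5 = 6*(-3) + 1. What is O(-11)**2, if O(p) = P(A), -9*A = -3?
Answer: 29986576/169 ≈ 1.7744e+5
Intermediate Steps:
G = 85 (G = -5*(6*(-3) + 1) = -5*(-18 + 1) = -5*(-17) = 85)
A = 1/3 (A = -1/9*(-3) = 1/3 ≈ 0.33333)
o = -421 (o = 4 + 85*(-5) = 4 - 425 = -421)
P(J) = 421 + 1/(4 + J) (P(J) = 1/(J + 4) - 1*(-421) = 1/(4 + J) + 421 = 421 + 1/(4 + J))
O(p) = 5476/13 (O(p) = (1685 + 421*(1/3))/(4 + 1/3) = (1685 + 421/3)/(13/3) = (3/13)*(5476/3) = 5476/13)
O(-11)**2 = (5476/13)**2 = 29986576/169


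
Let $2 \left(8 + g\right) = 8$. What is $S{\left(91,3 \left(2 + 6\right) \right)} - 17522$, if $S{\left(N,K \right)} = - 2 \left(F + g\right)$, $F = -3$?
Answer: $-17508$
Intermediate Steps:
$g = -4$ ($g = -8 + \frac{1}{2} \cdot 8 = -8 + 4 = -4$)
$S{\left(N,K \right)} = 14$ ($S{\left(N,K \right)} = - 2 \left(-3 - 4\right) = \left(-2\right) \left(-7\right) = 14$)
$S{\left(91,3 \left(2 + 6\right) \right)} - 17522 = 14 - 17522 = -17508$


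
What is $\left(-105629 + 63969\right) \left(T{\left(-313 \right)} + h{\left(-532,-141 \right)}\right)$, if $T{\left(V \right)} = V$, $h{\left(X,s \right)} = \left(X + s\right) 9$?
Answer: $265374200$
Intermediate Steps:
$h{\left(X,s \right)} = 9 X + 9 s$
$\left(-105629 + 63969\right) \left(T{\left(-313 \right)} + h{\left(-532,-141 \right)}\right) = \left(-105629 + 63969\right) \left(-313 + \left(9 \left(-532\right) + 9 \left(-141\right)\right)\right) = - 41660 \left(-313 - 6057\right) = \left(-41660\right) \left(-6370\right) = 265374200$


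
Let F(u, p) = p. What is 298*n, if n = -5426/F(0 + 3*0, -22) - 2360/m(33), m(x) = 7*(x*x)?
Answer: 559569202/7623 ≈ 73405.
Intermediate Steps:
m(x) = 7*x²
n = 1877749/7623 (n = -5426/(-22) - 2360/(7*33²) = -5426*(-1/22) - 2360/(7*1089) = 2713/11 - 2360/7623 = 1877749/7623 ≈ 246.33)
298*n = 298*(1877749/7623) = 559569202/7623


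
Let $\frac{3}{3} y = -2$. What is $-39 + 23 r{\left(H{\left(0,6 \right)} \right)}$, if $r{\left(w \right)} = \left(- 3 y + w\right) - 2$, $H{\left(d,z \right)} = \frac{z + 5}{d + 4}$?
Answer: $\frac{465}{4} \approx 116.25$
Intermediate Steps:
$y = -2$
$H{\left(d,z \right)} = \frac{5 + z}{4 + d}$
$r{\left(w \right)} = 4 + w$ ($r{\left(w \right)} = \left(\left(-3\right) \left(-2\right) + w\right) - 2 = \left(6 + w\right) - 2 = 4 + w$)
$-39 + 23 r{\left(H{\left(0,6 \right)} \right)} = -39 + 23 \left(4 + \frac{5 + 6}{4 + 0}\right) = -39 + 23 \left(4 + \frac{1}{4} \cdot 11\right) = -39 + 23 \left(4 + \frac{11}{4}\right) = -39 + 23 \cdot \frac{27}{4} = -39 + \frac{621}{4} = \frac{465}{4}$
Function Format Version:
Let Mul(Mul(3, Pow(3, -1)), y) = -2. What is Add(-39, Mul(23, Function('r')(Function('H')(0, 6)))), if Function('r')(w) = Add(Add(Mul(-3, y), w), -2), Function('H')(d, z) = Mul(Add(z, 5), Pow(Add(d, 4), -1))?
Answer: Rational(465, 4) ≈ 116.25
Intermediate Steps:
y = -2
Function('H')(d, z) = Mul(Pow(Add(4, d), -1), Add(5, z)) (Function('H')(d, z) = Mul(Add(5, z), Pow(Add(4, d), -1)) = Mul(Pow(Add(4, d), -1), Add(5, z)))
Function('r')(w) = Add(4, w) (Function('r')(w) = Add(Add(Mul(-3, -2), w), -2) = Add(Add(6, w), -2) = Add(4, w))
Add(-39, Mul(23, Function('r')(Function('H')(0, 6)))) = Add(-39, Mul(23, Add(4, Mul(Pow(Add(4, 0), -1), Add(5, 6))))) = Add(-39, Mul(23, Add(4, Mul(Pow(4, -1), 11)))) = Add(-39, Mul(23, Add(4, Mul(Rational(1, 4), 11)))) = Add(-39, Mul(23, Add(4, Rational(11, 4)))) = Add(-39, Mul(23, Rational(27, 4))) = Add(-39, Rational(621, 4)) = Rational(465, 4)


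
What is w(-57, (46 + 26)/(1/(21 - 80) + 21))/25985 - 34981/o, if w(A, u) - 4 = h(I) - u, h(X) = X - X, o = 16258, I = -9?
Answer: -562653692599/261505296470 ≈ -2.1516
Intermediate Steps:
h(X) = 0
w(A, u) = 4 - u (w(A, u) = 4 + (0 - u) = 4 - u)
w(-57, (46 + 26)/(1/(21 - 80) + 21))/25985 - 34981/o = (4 - (46 + 26)/(1/(21 - 80) + 21))/25985 - 34981/16258 = (4 - 72/(1/(-59) + 21))*(1/25985) - 34981*1/16258 = (4 - 72/(-1/59 + 21))*(1/25985) - 34981/16258 = (4 - 72/1238/59)*(1/25985) - 34981/16258 = (4 - 72*59/1238)*(1/25985) - 34981/16258 = (4 - 1*2124/619)*(1/25985) - 34981/16258 = (4 - 2124/619)*(1/25985) - 34981/16258 = (352/619)*(1/25985) - 34981/16258 = 352/16084715 - 34981/16258 = -562653692599/261505296470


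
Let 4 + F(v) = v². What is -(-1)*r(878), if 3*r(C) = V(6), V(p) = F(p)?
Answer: 32/3 ≈ 10.667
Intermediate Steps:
F(v) = -4 + v²
V(p) = -4 + p²
r(C) = 32/3 (r(C) = (-4 + 6²)/3 = (-4 + 36)/3 = (⅓)*32 = 32/3)
-(-1)*r(878) = -(-1)*32/3 = -1*(-32/3) = 32/3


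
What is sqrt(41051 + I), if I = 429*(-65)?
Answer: sqrt(13166) ≈ 114.74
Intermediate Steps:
I = -27885
sqrt(41051 + I) = sqrt(41051 - 27885) = sqrt(13166)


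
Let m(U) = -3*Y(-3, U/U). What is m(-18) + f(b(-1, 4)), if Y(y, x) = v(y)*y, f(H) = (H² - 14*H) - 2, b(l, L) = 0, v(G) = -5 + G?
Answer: -74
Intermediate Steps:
f(H) = -2 + H² - 14*H
Y(y, x) = y*(-5 + y) (Y(y, x) = (-5 + y)*y = y*(-5 + y))
m(U) = -72 (m(U) = -(-9)*(-5 - 3) = -(-9)*(-8) = -3*24 = -72)
m(-18) + f(b(-1, 4)) = -72 + (-2 + 0² - 14*0) = -72 + (-2 + 0 + 0) = -72 - 2 = -74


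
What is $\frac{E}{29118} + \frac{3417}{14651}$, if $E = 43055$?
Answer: $\frac{31751957}{18548166} \approx 1.7119$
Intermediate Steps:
$\frac{E}{29118} + \frac{3417}{14651} = \frac{43055}{29118} + \frac{3417}{14651} = \frac{31751957}{18548166}$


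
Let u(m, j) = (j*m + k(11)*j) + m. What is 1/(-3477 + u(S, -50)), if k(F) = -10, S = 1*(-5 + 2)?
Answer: -1/2830 ≈ -0.00035336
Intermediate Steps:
S = -3 (S = 1*(-3) = -3)
u(m, j) = m - 10*j + j*m (u(m, j) = (j*m - 10*j) + m = (-10*j + j*m) + m = m - 10*j + j*m)
1/(-3477 + u(S, -50)) = 1/(-3477 + (-3 - 10*(-50) - 50*(-3))) = 1/(-3477 + (-3 + 500 + 150)) = 1/(-3477 + 647) = 1/(-2830) = -1/2830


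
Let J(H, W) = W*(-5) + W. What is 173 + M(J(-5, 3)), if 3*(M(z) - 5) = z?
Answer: 174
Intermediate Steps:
J(H, W) = -4*W (J(H, W) = -5*W + W = -4*W)
M(z) = 5 + z/3
173 + M(J(-5, 3)) = 173 + (5 + (-4*3)/3) = 173 + (5 + (1/3)*(-12)) = 173 + (5 - 4) = 173 + 1 = 174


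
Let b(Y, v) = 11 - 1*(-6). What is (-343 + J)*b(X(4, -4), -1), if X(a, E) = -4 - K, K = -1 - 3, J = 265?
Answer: -1326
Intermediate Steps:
K = -4
X(a, E) = 0 (X(a, E) = -4 - 1*(-4) = -4 + 4 = 0)
b(Y, v) = 17 (b(Y, v) = 11 + 6 = 17)
(-343 + J)*b(X(4, -4), -1) = (-343 + 265)*17 = -78*17 = -1326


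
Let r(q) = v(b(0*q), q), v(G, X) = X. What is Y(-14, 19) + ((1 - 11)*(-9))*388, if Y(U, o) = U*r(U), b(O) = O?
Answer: 35116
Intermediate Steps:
r(q) = q
Y(U, o) = U² (Y(U, o) = U*U = U²)
Y(-14, 19) + ((1 - 11)*(-9))*388 = (-14)² + ((1 - 11)*(-9))*388 = 196 - 10*(-9)*388 = 196 + 90*388 = 196 + 34920 = 35116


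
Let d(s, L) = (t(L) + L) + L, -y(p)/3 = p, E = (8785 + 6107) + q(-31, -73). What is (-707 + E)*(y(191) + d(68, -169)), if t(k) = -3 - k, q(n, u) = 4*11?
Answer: -10600605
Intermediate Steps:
q(n, u) = 44
E = 14936 (E = (8785 + 6107) + 44 = 14892 + 44 = 14936)
y(p) = -3*p
d(s, L) = -3 + L (d(s, L) = ((-3 - L) + L) + L = -3 + L)
(-707 + E)*(y(191) + d(68, -169)) = (-707 + 14936)*(-3*191 + (-3 - 169)) = 14229*(-573 - 172) = 14229*(-745) = -10600605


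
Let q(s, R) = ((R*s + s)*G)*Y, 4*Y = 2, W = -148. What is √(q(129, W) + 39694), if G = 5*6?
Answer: I*√244751 ≈ 494.72*I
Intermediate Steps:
Y = ½ (Y = (¼)*2 = ½ ≈ 0.50000)
G = 30
q(s, R) = 15*s + 15*R*s (q(s, R) = ((R*s + s)*30)*(½) = ((s + R*s)*30)*(½) = (30*s + 30*R*s)*(½) = 15*s + 15*R*s)
√(q(129, W) + 39694) = √(15*129*(1 - 148) + 39694) = √(15*129*(-147) + 39694) = √(-284445 + 39694) = √(-244751) = I*√244751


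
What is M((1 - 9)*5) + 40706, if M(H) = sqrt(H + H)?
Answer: 40706 + 4*I*sqrt(5) ≈ 40706.0 + 8.9443*I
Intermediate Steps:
M(H) = sqrt(2)*sqrt(H) (M(H) = sqrt(2*H) = sqrt(2)*sqrt(H))
M((1 - 9)*5) + 40706 = sqrt(2)*sqrt((1 - 9)*5) + 40706 = sqrt(2)*sqrt(-8*5) + 40706 = sqrt(2)*sqrt(-40) + 40706 = sqrt(2)*(2*I*sqrt(10)) + 40706 = 4*I*sqrt(5) + 40706 = 40706 + 4*I*sqrt(5)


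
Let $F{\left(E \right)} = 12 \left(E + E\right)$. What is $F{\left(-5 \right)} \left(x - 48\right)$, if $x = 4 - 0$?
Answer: $5280$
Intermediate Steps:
$F{\left(E \right)} = 24 E$ ($F{\left(E \right)} = 12 \cdot 2 E = 24 E$)
$x = 4$ ($x = 4 + 0 = 4$)
$F{\left(-5 \right)} \left(x - 48\right) = 24 \left(-5\right) \left(4 - 48\right) = \left(-120\right) \left(-44\right) = 5280$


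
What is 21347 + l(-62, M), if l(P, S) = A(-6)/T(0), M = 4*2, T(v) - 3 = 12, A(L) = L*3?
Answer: 106729/5 ≈ 21346.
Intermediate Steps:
A(L) = 3*L
T(v) = 15 (T(v) = 3 + 12 = 15)
M = 8
l(P, S) = -6/5 (l(P, S) = (3*(-6))/15 = -18*1/15 = -6/5)
21347 + l(-62, M) = 21347 - 6/5 = 106729/5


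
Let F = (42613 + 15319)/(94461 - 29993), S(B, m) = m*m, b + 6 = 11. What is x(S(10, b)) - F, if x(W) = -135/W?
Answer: -507574/80585 ≈ -6.2986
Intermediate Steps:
b = 5 (b = -6 + 11 = 5)
S(B, m) = m**2
F = 14483/16117 (F = 57932/64468 = 57932*(1/64468) = 14483/16117 ≈ 0.89862)
x(S(10, b)) - F = -135/(5**2) - 1*14483/16117 = -135/25 - 14483/16117 = -135*1/25 - 14483/16117 = -27/5 - 14483/16117 = -507574/80585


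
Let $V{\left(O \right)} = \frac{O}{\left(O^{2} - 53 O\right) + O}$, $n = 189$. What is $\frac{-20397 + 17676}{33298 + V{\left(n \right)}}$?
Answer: $- \frac{124259}{1520609} \approx -0.081717$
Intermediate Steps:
$V{\left(O \right)} = \frac{O}{O^{2} - 52 O}$
$\frac{-20397 + 17676}{33298 + V{\left(n \right)}} = \frac{-20397 + 17676}{33298 + \frac{1}{-52 + 189}} = - \frac{2721}{33298 + \frac{1}{137}} = - \frac{2721}{\frac{4561827}{137}} = \left(-2721\right) \frac{137}{4561827} = - \frac{124259}{1520609}$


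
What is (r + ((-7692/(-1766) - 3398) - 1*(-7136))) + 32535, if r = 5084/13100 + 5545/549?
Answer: 57611013675857/1587611925 ≈ 36288.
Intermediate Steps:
r = 18857654/1797975 (r = 5084*(1/13100) + 5545*(1/549) = 1271/3275 + 5545/549 = 18857654/1797975 ≈ 10.488)
(r + ((-7692/(-1766) - 3398) - 1*(-7136))) + 32535 = (18857654/1797975 + ((-7692/(-1766) - 3398) - 1*(-7136))) + 32535 = (18857654/1797975 + ((-7692*(-1/1766) - 3398) + 7136)) + 32535 = (18857654/1797975 + ((3846/883 - 3398) + 7136)) + 32535 = (18857654/1797975 + (-2996588/883 + 7136)) + 32535 = (18857654/1797975 + 3304500/883) + 32535 = 5958059695982/1587611925 + 32535 = 57611013675857/1587611925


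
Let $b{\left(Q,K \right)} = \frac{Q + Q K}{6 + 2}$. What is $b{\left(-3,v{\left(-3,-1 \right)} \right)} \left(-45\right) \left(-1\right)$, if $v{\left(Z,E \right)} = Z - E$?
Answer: $\frac{135}{8} \approx 16.875$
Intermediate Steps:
$b{\left(Q,K \right)} = \frac{Q}{8} + \frac{K Q}{8}$ ($b{\left(Q,K \right)} = \frac{Q + K Q}{8} = \left(Q + K Q\right) \frac{1}{8} = \frac{Q}{8} + \frac{K Q}{8}$)
$b{\left(-3,v{\left(-3,-1 \right)} \right)} \left(-45\right) \left(-1\right) = \frac{1}{8} \left(-3\right) \left(1 - 2\right) \left(-45\right) \left(-1\right) = \frac{1}{8} \left(-3\right) \left(-1\right) \left(-45\right) \left(-1\right) = \frac{3}{8} \left(-45\right) \left(-1\right) = \left(- \frac{135}{8}\right) \left(-1\right) = \frac{135}{8}$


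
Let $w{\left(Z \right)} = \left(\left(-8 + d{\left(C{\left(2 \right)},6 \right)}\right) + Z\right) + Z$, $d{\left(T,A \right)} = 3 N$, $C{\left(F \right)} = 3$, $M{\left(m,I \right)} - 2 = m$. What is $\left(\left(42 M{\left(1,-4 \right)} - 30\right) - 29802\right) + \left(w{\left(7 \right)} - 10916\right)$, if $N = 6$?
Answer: $-40598$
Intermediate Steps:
$M{\left(m,I \right)} = 2 + m$
$d{\left(T,A \right)} = 18$ ($d{\left(T,A \right)} = 3 \cdot 6 = 18$)
$w{\left(Z \right)} = 10 + 2 Z$ ($w{\left(Z \right)} = \left(\left(-8 + 18\right) + Z\right) + Z = \left(10 + Z\right) + Z = 10 + 2 Z$)
$\left(\left(42 M{\left(1,-4 \right)} - 30\right) - 29802\right) + \left(w{\left(7 \right)} - 10916\right) = \left(\left(42 \left(2 + 1\right) - 30\right) - 29802\right) + \left(\left(10 + 2 \cdot 7\right) - 10916\right) = \left(\left(42 \cdot 3 - 30\right) - 29802\right) + \left(\left(10 + 14\right) - 10916\right) = \left(\left(126 - 30\right) - 29802\right) + \left(24 - 10916\right) = \left(96 - 29802\right) - 10892 = -29706 - 10892 = -40598$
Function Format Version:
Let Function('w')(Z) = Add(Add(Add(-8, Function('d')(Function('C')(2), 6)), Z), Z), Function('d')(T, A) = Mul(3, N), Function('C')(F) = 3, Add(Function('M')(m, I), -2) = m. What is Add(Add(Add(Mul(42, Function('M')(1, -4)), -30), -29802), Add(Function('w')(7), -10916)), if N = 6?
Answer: -40598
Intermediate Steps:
Function('M')(m, I) = Add(2, m)
Function('d')(T, A) = 18 (Function('d')(T, A) = Mul(3, 6) = 18)
Function('w')(Z) = Add(10, Mul(2, Z)) (Function('w')(Z) = Add(Add(Add(-8, 18), Z), Z) = Add(Add(10, Z), Z) = Add(10, Mul(2, Z)))
Add(Add(Add(Mul(42, Function('M')(1, -4)), -30), -29802), Add(Function('w')(7), -10916)) = Add(Add(Add(Mul(42, Add(2, 1)), -30), -29802), Add(Add(10, Mul(2, 7)), -10916)) = Add(Add(Add(Mul(42, 3), -30), -29802), Add(Add(10, 14), -10916)) = Add(Add(Add(126, -30), -29802), Add(24, -10916)) = Add(Add(96, -29802), -10892) = Add(-29706, -10892) = -40598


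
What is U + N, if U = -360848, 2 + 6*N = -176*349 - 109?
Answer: -2226623/6 ≈ -3.7110e+5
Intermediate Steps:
N = -61535/6 (N = -⅓ + (-176*349 - 109)/6 = -⅓ + (-61424 - 109)/6 = -⅓ + (⅙)*(-61533) = -⅓ - 20511/2 = -61535/6 ≈ -10256.)
U + N = -360848 - 61535/6 = -2226623/6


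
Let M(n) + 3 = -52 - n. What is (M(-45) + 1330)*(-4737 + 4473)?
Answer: -348480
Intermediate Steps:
M(n) = -55 - n (M(n) = -3 + (-52 - n) = -55 - n)
(M(-45) + 1330)*(-4737 + 4473) = ((-55 - 1*(-45)) + 1330)*(-4737 + 4473) = ((-55 + 45) + 1330)*(-264) = (-10 + 1330)*(-264) = 1320*(-264) = -348480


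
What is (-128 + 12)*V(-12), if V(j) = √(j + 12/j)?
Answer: -116*I*√13 ≈ -418.24*I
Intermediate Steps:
(-128 + 12)*V(-12) = (-128 + 12)*√(-12 + 12/(-12)) = -116*√(-12 + 12*(-1/12)) = -116*√(-12 - 1) = -116*I*√13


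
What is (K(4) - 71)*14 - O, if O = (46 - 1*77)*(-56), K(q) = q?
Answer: -2674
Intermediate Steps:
O = 1736 (O = (46 - 77)*(-56) = -31*(-56) = 1736)
(K(4) - 71)*14 - O = (4 - 71)*14 - 1*1736 = -67*14 - 1736 = -938 - 1736 = -2674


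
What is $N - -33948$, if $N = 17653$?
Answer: $51601$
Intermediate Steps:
$N - -33948 = 17653 - -33948 = 17653 + 33948 = 51601$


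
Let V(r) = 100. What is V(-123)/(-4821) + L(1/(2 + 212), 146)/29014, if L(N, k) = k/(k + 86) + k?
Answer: -254562011/16225673304 ≈ -0.015689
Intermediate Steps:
L(N, k) = k + k/(86 + k) (L(N, k) = k/(86 + k) + k = k + k/(86 + k))
V(-123)/(-4821) + L(1/(2 + 212), 146)/29014 = 100/(-4821) + (146*(87 + 146)/(86 + 146))/29014 = 100*(-1/4821) + (146*233/232)*(1/29014) = -100/4821 + (146*(1/232)*233)*(1/29014) = -100/4821 + (17009/116)*(1/29014) = -100/4821 + 17009/3365624 = -254562011/16225673304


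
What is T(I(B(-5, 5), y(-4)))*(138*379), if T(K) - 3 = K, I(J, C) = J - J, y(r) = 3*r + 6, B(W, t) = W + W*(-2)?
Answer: 156906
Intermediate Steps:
B(W, t) = -W (B(W, t) = W - 2*W = -W)
y(r) = 6 + 3*r
I(J, C) = 0
T(K) = 3 + K
T(I(B(-5, 5), y(-4)))*(138*379) = (3 + 0)*(138*379) = 3*52302 = 156906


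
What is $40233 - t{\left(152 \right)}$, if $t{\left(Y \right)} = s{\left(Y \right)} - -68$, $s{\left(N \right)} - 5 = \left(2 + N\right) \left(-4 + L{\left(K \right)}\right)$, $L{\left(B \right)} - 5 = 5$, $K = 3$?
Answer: $39236$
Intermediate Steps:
$L{\left(B \right)} = 10$ ($L{\left(B \right)} = 5 + 5 = 10$)
$s{\left(N \right)} = 17 + 6 N$ ($s{\left(N \right)} = 5 + \left(2 + N\right) \left(-4 + 10\right) = 5 + \left(2 + N\right) 6 = 5 + \left(12 + 6 N\right) = 17 + 6 N$)
$t{\left(Y \right)} = 85 + 6 Y$ ($t{\left(Y \right)} = \left(17 + 6 Y\right) - -68 = \left(17 + 6 Y\right) + 68 = 85 + 6 Y$)
$40233 - t{\left(152 \right)} = 40233 - \left(85 + 6 \cdot 152\right) = 40233 - \left(85 + 912\right) = 40233 - 997 = 39236$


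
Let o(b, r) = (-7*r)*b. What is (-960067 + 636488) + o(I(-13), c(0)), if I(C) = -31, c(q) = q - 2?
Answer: -324013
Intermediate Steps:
c(q) = -2 + q
o(b, r) = -7*b*r
(-960067 + 636488) + o(I(-13), c(0)) = (-960067 + 636488) - 7*(-31)*(-2 + 0) = -323579 - 7*(-31)*(-2) = -323579 - 434 = -324013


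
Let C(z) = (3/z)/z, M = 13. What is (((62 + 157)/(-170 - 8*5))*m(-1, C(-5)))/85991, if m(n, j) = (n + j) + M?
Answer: -22119/150484250 ≈ -0.00014699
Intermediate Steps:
C(z) = 3/z**2
m(n, j) = 13 + j + n (m(n, j) = (n + j) + 13 = (j + n) + 13 = 13 + j + n)
(((62 + 157)/(-170 - 8*5))*m(-1, C(-5)))/85991 = (((62 + 157)/(-170 - 8*5))*(13 + 3/(-5)**2 - 1))/85991 = ((219/(-170 - 40))*(13 + 3*(1/25) - 1))*(1/85991) = ((219/(-210))*(13 + 3/25 - 1))*(1/85991) = ((219*(-1/210))*(303/25))*(1/85991) = -73/70*303/25*(1/85991) = -22119/1750*1/85991 = -22119/150484250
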